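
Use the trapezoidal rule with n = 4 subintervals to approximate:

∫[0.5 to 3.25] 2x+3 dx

f(x) = 2x+3
a = 0.5, b = 3.25, n = 4
h = (b - a)/n = 0.687500

Trapezoidal rule: (h/2)[f(x₀) + 2f(x₁) + 2f(x₂) + ... + f(xₙ)]

x_0 = 0.5000, f(x_0) = 4.000000, coefficient = 1
x_1 = 1.1875, f(x_1) = 5.375000, coefficient = 2
x_2 = 1.8750, f(x_2) = 6.750000, coefficient = 2
x_3 = 2.5625, f(x_3) = 8.125000, coefficient = 2
x_4 = 3.2500, f(x_4) = 9.500000, coefficient = 1

I ≈ (0.687500/2) × 54.000000 = 18.562500
Exact value: 18.562500
Error: 0.000000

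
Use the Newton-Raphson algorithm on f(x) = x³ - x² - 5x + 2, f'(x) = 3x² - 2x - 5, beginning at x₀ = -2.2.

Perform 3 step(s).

f(x) = x³ - x² - 5x + 2
f'(x) = 3x² - 2x - 5
x₀ = -2.2

Newton-Raphson formula: x_{n+1} = x_n - f(x_n)/f'(x_n)

Iteration 1:
  f(-2.200000) = -2.488000
  f'(-2.200000) = 13.920000
  x_1 = -2.200000 - (-2.488000)/13.920000 = -2.021264
Iteration 2:
  f(-2.021264) = -0.237083
  f'(-2.021264) = 11.299058
  x_2 = -2.021264 - (-0.237083)/11.299058 = -2.000282
Iteration 3:
  f(-2.000282) = -0.003101
  f'(-2.000282) = 11.003946
  x_3 = -2.000282 - (-0.003101)/11.003946 = -2.000000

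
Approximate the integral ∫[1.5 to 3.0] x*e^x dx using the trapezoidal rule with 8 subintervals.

f(x) = x*e^x
a = 1.5, b = 3.0, n = 8
h = (b - a)/n = 0.187500

Trapezoidal rule: (h/2)[f(x₀) + 2f(x₁) + 2f(x₂) + ... + f(xₙ)]

x_0 = 1.5000, f(x_0) = 6.722534, coefficient = 1
x_1 = 1.6875, f(x_1) = 9.122539, coefficient = 2
x_2 = 1.8750, f(x_2) = 12.226536, coefficient = 2
x_3 = 2.0625, f(x_3) = 16.222819, coefficient = 2
x_4 = 2.2500, f(x_4) = 21.347406, coefficient = 2
x_5 = 2.4375, f(x_5) = 27.895710, coefficient = 2
x_6 = 2.6250, f(x_6) = 36.237007, coefficient = 2
x_7 = 2.8125, f(x_7) = 46.832330, coefficient = 2
x_8 = 3.0000, f(x_8) = 60.256611, coefficient = 1

I ≈ (0.187500/2) × 406.747837 = 38.132610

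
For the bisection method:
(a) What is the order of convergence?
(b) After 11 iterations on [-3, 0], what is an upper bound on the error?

(a) Bisection has linear (order 1) convergence; the error is halved each step.

(b) Error bound = (b-a)/2^n = (0 - (-3))/2^{11}
    = 3/2^{11}

(a) 1 (linear); (b) error ≤ 1.46e-03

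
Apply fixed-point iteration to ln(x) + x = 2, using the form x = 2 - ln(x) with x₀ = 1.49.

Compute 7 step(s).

Equation: ln(x) + x = 2
Fixed-point form: x = 2 - ln(x)
x₀ = 1.49

x_1 = g(1.490000) = 1.601224
x_2 = g(1.601224) = 1.529232
x_3 = g(1.529232) = 1.575235
x_4 = g(1.575235) = 1.545596
x_5 = g(1.545596) = 1.564591
x_6 = g(1.564591) = 1.552376
x_7 = g(1.552376) = 1.560213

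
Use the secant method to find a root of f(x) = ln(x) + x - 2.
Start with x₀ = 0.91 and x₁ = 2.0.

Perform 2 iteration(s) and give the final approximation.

f(x) = ln(x) + x - 2
x₀ = 0.91, x₁ = 2.0

Secant formula: x_{n+1} = x_n - f(x_n)(x_n - x_{n-1})/(f(x_n) - f(x_{n-1}))

Iteration 1:
  f(0.910000) = -1.184311
  f(2.000000) = 0.693147
  x_2 = 2.000000 - 0.693147×(2.000000 - 0.910000)/(0.693147 - (-1.184311))
       = 1.597578
Iteration 2:
  f(2.000000) = 0.693147
  f(1.597578) = 0.066067
  x_3 = 1.597578 - 0.066067×(1.597578 - 2.000000)/(0.066067 - 0.693147)
       = 1.555180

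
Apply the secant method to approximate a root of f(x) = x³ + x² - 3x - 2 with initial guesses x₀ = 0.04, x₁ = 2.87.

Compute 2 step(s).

f(x) = x³ + x² - 3x - 2
x₀ = 0.04, x₁ = 2.87

Secant formula: x_{n+1} = x_n - f(x_n)(x_n - x_{n-1})/(f(x_n) - f(x_{n-1}))

Iteration 1:
  f(0.040000) = -2.118336
  f(2.870000) = 21.266803
  x_2 = 2.870000 - 21.266803×(2.870000 - 0.040000)/(21.266803 - (-2.118336))
       = 0.296355
Iteration 2:
  f(2.870000) = 21.266803
  f(0.296355) = -2.775210
  x_3 = 0.296355 - (-2.775210)×(0.296355 - 2.870000)/(-2.775210 - 21.266803)
       = 0.593435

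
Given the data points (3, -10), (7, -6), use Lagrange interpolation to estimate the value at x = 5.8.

Lagrange interpolation formula:
P(x) = Σ yᵢ × Lᵢ(x)
where Lᵢ(x) = Π_{j≠i} (x - xⱼ)/(xᵢ - xⱼ)

L_0(5.8) = (5.8 - 7)/(3 - 7) = 0.300000
L_1(5.8) = (5.8 - 3)/(7 - 3) = 0.700000

P(5.8) = (-10)×L_0(5.8) + (-6)×L_1(5.8)
P(5.8) = -7.200000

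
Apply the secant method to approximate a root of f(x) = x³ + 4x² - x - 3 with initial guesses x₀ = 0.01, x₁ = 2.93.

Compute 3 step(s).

f(x) = x³ + 4x² - x - 3
x₀ = 0.01, x₁ = 2.93

Secant formula: x_{n+1} = x_n - f(x_n)(x_n - x_{n-1})/(f(x_n) - f(x_{n-1}))

Iteration 1:
  f(0.010000) = -3.009599
  f(2.930000) = 53.563357
  x_2 = 2.930000 - 53.563357×(2.930000 - 0.010000)/(53.563357 - (-3.009599))
       = 0.165340
Iteration 2:
  f(2.930000) = 53.563357
  f(0.165340) = -3.051471
  x_3 = 0.165340 - (-3.051471)×(0.165340 - 2.930000)/(-3.051471 - 53.563357)
       = 0.314352
Iteration 3:
  f(0.165340) = -3.051471
  f(0.314352) = -2.888021
  x_4 = 0.314352 - (-2.888021)×(0.314352 - 0.165340)/(-2.888021 - (-3.051471))
       = 2.947258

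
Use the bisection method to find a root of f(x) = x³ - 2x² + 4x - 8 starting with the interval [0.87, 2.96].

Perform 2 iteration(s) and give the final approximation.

f(x) = x³ - 2x² + 4x - 8
Initial interval: [0.87, 2.96]

Iteration 1:
  c_1 = (0.870000 + 2.960000)/2 = 1.915000
  f(c_1) = f(1.915000) = -0.651714
  f(a) × f(c) ≥ 0, new interval: [1.915000, 2.960000]
Iteration 2:
  c_2 = (1.915000 + 2.960000)/2 = 2.437500
  f(c_2) = f(2.437500) = 4.349365
  f(a) × f(c) < 0, new interval: [1.915000, 2.437500]

After 2 iteration(s), the approximation is c_2 = 2.437500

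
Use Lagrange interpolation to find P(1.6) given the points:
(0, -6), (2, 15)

Lagrange interpolation formula:
P(x) = Σ yᵢ × Lᵢ(x)
where Lᵢ(x) = Π_{j≠i} (x - xⱼ)/(xᵢ - xⱼ)

L_0(1.6) = (1.6 - 2)/(0 - 2) = 0.200000
L_1(1.6) = (1.6 - 0)/(2 - 0) = 0.800000

P(1.6) = (-6)×L_0(1.6) + 15×L_1(1.6)
P(1.6) = 10.800000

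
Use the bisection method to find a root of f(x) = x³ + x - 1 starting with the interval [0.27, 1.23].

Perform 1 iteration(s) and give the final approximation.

f(x) = x³ + x - 1
Initial interval: [0.27, 1.23]

Iteration 1:
  c_1 = (0.270000 + 1.230000)/2 = 0.750000
  f(c_1) = f(0.750000) = 0.171875
  f(a) × f(c) < 0, new interval: [0.270000, 0.750000]

After 1 iteration(s), the approximation is c_1 = 0.750000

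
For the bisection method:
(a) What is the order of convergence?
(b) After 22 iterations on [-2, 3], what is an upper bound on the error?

(a) Bisection has linear (order 1) convergence; the error is halved each step.

(b) Error bound = (b-a)/2^n = (3 - (-2))/2^{22}
    = 5/2^{22}

(a) 1 (linear); (b) error ≤ 1.19e-06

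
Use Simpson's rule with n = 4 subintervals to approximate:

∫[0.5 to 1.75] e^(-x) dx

f(x) = e^(-x)
a = 0.5, b = 1.75, n = 4
h = (b - a)/n = 0.312500

Simpson's rule: (h/3)[f(x₀) + 4f(x₁) + 2f(x₂) + ... + f(xₙ)]

x_0 = 0.5000, f(x_0) = 0.606531, coefficient = 1
x_1 = 0.8125, f(x_1) = 0.443747, coefficient = 4
x_2 = 1.1250, f(x_2) = 0.324652, coefficient = 2
x_3 = 1.4375, f(x_3) = 0.237521, coefficient = 4
x_4 = 1.7500, f(x_4) = 0.173774, coefficient = 1

I ≈ (0.312500/3) × 4.154682 = 0.432779
Exact value: 0.432757
Error: 0.000023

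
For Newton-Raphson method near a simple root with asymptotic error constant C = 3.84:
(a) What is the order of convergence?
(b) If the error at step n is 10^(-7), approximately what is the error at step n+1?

(a) Newton-Raphson has quadratic (order 2) convergence near simple roots.
    This means |e_{n+1}| ≈ C|e_n|².

(b) With |e_n| = 10^(-7) and C = 3.84:
    |e_{n+1}| ≈ 3.84 × (10^(-7))² = 3.84 × 10^(-14)

(a) 2 (quadratic); (b) |e_{n+1}| ≈ 3.840e-14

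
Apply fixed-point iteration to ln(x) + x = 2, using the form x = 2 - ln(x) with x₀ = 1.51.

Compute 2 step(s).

Equation: ln(x) + x = 2
Fixed-point form: x = 2 - ln(x)
x₀ = 1.51

x_1 = g(1.510000) = 1.587890
x_2 = g(1.587890) = 1.537594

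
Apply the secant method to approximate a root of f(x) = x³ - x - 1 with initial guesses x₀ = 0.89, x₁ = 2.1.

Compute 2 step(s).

f(x) = x³ - x - 1
x₀ = 0.89, x₁ = 2.1

Secant formula: x_{n+1} = x_n - f(x_n)(x_n - x_{n-1})/(f(x_n) - f(x_{n-1}))

Iteration 1:
  f(0.890000) = -1.185031
  f(2.100000) = 6.161000
  x_2 = 2.100000 - 6.161000×(2.100000 - 0.890000)/(6.161000 - (-1.185031))
       = 1.085192
Iteration 2:
  f(2.100000) = 6.161000
  f(1.085192) = -0.807224
  x_3 = 1.085192 - (-0.807224)×(1.085192 - 2.100000)/(-0.807224 - 6.161000)
       = 1.202751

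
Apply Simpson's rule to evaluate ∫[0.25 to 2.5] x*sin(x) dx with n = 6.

f(x) = x*sin(x)
a = 0.25, b = 2.5, n = 6
h = (b - a)/n = 0.375000

Simpson's rule: (h/3)[f(x₀) + 4f(x₁) + 2f(x₂) + ... + f(xₙ)]

x_0 = 0.2500, f(x_0) = 0.061851, coefficient = 1
x_1 = 0.6250, f(x_1) = 0.365686, coefficient = 4
x_2 = 1.0000, f(x_2) = 0.841471, coefficient = 2
x_3 = 1.3750, f(x_3) = 1.348728, coefficient = 4
x_4 = 1.7500, f(x_4) = 1.721975, coefficient = 2
x_5 = 2.1250, f(x_5) = 1.806930, coefficient = 4
x_6 = 2.5000, f(x_6) = 1.496180, coefficient = 1

I ≈ (0.375000/3) × 20.770297 = 2.596287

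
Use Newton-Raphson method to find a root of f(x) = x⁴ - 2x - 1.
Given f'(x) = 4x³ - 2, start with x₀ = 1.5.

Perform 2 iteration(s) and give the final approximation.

f(x) = x⁴ - 2x - 1
f'(x) = 4x³ - 2
x₀ = 1.5

Newton-Raphson formula: x_{n+1} = x_n - f(x_n)/f'(x_n)

Iteration 1:
  f(1.500000) = 1.062500
  f'(1.500000) = 11.500000
  x_1 = 1.500000 - 1.062500/11.500000 = 1.407609
Iteration 2:
  f(1.407609) = 0.110579
  f'(1.407609) = 9.155931
  x_2 = 1.407609 - 0.110579/9.155931 = 1.395531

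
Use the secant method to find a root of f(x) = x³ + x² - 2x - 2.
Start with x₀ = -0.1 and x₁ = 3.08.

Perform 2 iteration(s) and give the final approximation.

f(x) = x³ + x² - 2x - 2
x₀ = -0.1, x₁ = 3.08

Secant formula: x_{n+1} = x_n - f(x_n)(x_n - x_{n-1})/(f(x_n) - f(x_{n-1}))

Iteration 1:
  f(-0.100000) = -1.791000
  f(3.080000) = 30.544512
  x_2 = 3.080000 - 30.544512×(3.080000 - (-0.100000))/(30.544512 - (-1.791000))
       = 0.076134
Iteration 2:
  f(3.080000) = 30.544512
  f(0.076134) = -2.146030
  x_3 = 0.076134 - (-2.146030)×(0.076134 - 3.080000)/(-2.146030 - 30.544512)
       = 0.273328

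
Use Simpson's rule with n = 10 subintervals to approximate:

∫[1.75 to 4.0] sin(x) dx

f(x) = sin(x)
a = 1.75, b = 4.0, n = 10
h = (b - a)/n = 0.225000

Simpson's rule: (h/3)[f(x₀) + 4f(x₁) + 2f(x₂) + ... + f(xₙ)]

x_0 = 1.7500, f(x_0) = 0.983986, coefficient = 1
x_1 = 1.9750, f(x_1) = 0.919416, coefficient = 4
x_2 = 2.2000, f(x_2) = 0.808496, coefficient = 2
x_3 = 2.4250, f(x_3) = 0.656819, coefficient = 4
x_4 = 2.6500, f(x_4) = 0.472031, coefficient = 2
x_5 = 2.8750, f(x_5) = 0.263446, coefficient = 4
x_6 = 3.1000, f(x_6) = 0.041581, coefficient = 2
x_7 = 3.3250, f(x_7) = -0.182381, coefficient = 4
x_8 = 3.5500, f(x_8) = -0.397148, coefficient = 2
x_9 = 3.7750, f(x_9) = -0.591895, coefficient = 4
x_10 = 4.0000, f(x_10) = -0.756802, coefficient = 1

I ≈ (0.225000/3) × 6.338725 = 0.475404
Exact value: 0.475398
Error: 0.000007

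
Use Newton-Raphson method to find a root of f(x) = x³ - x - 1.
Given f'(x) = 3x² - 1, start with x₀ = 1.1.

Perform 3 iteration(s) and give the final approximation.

f(x) = x³ - x - 1
f'(x) = 3x² - 1
x₀ = 1.1

Newton-Raphson formula: x_{n+1} = x_n - f(x_n)/f'(x_n)

Iteration 1:
  f(1.100000) = -0.769000
  f'(1.100000) = 2.630000
  x_1 = 1.100000 - (-0.769000)/2.630000 = 1.392395
Iteration 2:
  f(1.392395) = 0.307132
  f'(1.392395) = 4.816295
  x_2 = 1.392395 - 0.307132/4.816295 = 1.328626
Iteration 3:
  f(1.328626) = 0.016727
  f'(1.328626) = 4.295742
  x_3 = 1.328626 - 0.016727/4.295742 = 1.324732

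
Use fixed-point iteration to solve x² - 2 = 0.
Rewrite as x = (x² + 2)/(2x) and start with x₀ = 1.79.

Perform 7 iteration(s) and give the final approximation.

Equation: x² - 2 = 0
Fixed-point form: x = (x² + 2)/(2x)
x₀ = 1.79

x_1 = g(1.790000) = 1.453659
x_2 = g(1.453659) = 1.414749
x_3 = g(1.414749) = 1.414214
x_4 = g(1.414214) = 1.414214
x_5 = g(1.414214) = 1.414214
x_6 = g(1.414214) = 1.414214
x_7 = g(1.414214) = 1.414214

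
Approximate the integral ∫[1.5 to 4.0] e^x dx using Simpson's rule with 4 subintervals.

f(x) = e^x
a = 1.5, b = 4.0, n = 4
h = (b - a)/n = 0.625000

Simpson's rule: (h/3)[f(x₀) + 4f(x₁) + 2f(x₂) + ... + f(xₙ)]

x_0 = 1.5000, f(x_0) = 4.481689, coefficient = 1
x_1 = 2.1250, f(x_1) = 8.372897, coefficient = 4
x_2 = 2.7500, f(x_2) = 15.642632, coefficient = 2
x_3 = 3.3750, f(x_3) = 29.224284, coefficient = 4
x_4 = 4.0000, f(x_4) = 54.598150, coefficient = 1

I ≈ (0.625000/3) × 240.753828 = 50.157047
Exact value: 50.116461
Error: 0.040587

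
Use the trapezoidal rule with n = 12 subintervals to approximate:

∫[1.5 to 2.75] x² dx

f(x) = x²
a = 1.5, b = 2.75, n = 12
h = (b - a)/n = 0.104167

Trapezoidal rule: (h/2)[f(x₀) + 2f(x₁) + 2f(x₂) + ... + f(xₙ)]

x_0 = 1.5000, f(x_0) = 2.250000, coefficient = 1
x_1 = 1.6042, f(x_1) = 2.573351, coefficient = 2
x_2 = 1.7083, f(x_2) = 2.918403, coefficient = 2
x_3 = 1.8125, f(x_3) = 3.285156, coefficient = 2
x_4 = 1.9167, f(x_4) = 3.673611, coefficient = 2
x_5 = 2.0208, f(x_5) = 4.083767, coefficient = 2
x_6 = 2.1250, f(x_6) = 4.515625, coefficient = 2
x_7 = 2.2292, f(x_7) = 4.969184, coefficient = 2
x_8 = 2.3333, f(x_8) = 5.444444, coefficient = 2
x_9 = 2.4375, f(x_9) = 5.941406, coefficient = 2
x_10 = 2.5417, f(x_10) = 6.460069, coefficient = 2
x_11 = 2.6458, f(x_11) = 7.000434, coefficient = 2
x_12 = 2.7500, f(x_12) = 7.562500, coefficient = 1

I ≈ (0.104167/2) × 111.543403 = 5.809552
Exact value: 5.807292
Error: 0.002261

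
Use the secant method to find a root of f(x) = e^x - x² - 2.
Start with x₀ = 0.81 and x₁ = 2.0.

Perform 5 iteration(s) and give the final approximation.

f(x) = e^x - x² - 2
x₀ = 0.81, x₁ = 2.0

Secant formula: x_{n+1} = x_n - f(x_n)(x_n - x_{n-1})/(f(x_n) - f(x_{n-1}))

Iteration 1:
  f(0.810000) = -0.408192
  f(2.000000) = 1.389056
  x_2 = 2.000000 - 1.389056×(2.000000 - 0.810000)/(1.389056 - (-0.408192))
       = 1.080273
Iteration 2:
  f(2.000000) = 1.389056
  f(1.080273) = -0.221506
  x_3 = 1.080273 - (-0.221506)×(1.080273 - 2.000000)/(-0.221506 - 1.389056)
       = 1.206766
Iteration 3:
  f(1.080273) = -0.221506
  f(1.206766) = -0.113627
  x_4 = 1.206766 - (-0.113627)×(1.206766 - 1.080273)/(-0.113627 - (-0.221506))
       = 1.339999
Iteration 4:
  f(1.206766) = -0.113627
  f(1.339999) = 0.023442
  x_5 = 1.339999 - 0.023442×(1.339999 - 1.206766)/(0.023442 - (-0.113627))
       = 1.317213
Iteration 5:
  f(1.339999) = 0.023442
  f(1.317213) = -0.002047
  x_6 = 1.317213 - (-0.002047)×(1.317213 - 1.339999)/(-0.002047 - 0.023442)
       = 1.319043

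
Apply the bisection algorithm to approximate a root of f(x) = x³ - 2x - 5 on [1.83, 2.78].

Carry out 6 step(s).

f(x) = x³ - 2x - 5
Initial interval: [1.83, 2.78]

Iteration 1:
  c_1 = (1.830000 + 2.780000)/2 = 2.305000
  f(c_1) = f(2.305000) = 2.636523
  f(a) × f(c) < 0, new interval: [1.830000, 2.305000]
Iteration 2:
  c_2 = (1.830000 + 2.305000)/2 = 2.067500
  f(c_2) = f(2.067500) = -0.297355
  f(a) × f(c) ≥ 0, new interval: [2.067500, 2.305000]
Iteration 3:
  c_3 = (2.067500 + 2.305000)/2 = 2.186250
  f(c_3) = f(2.186250) = 1.077095
  f(a) × f(c) < 0, new interval: [2.067500, 2.186250]
Iteration 4:
  c_4 = (2.067500 + 2.186250)/2 = 2.126875
  f(c_4) = f(2.126875) = 0.367376
  f(a) × f(c) < 0, new interval: [2.067500, 2.126875]
Iteration 5:
  c_5 = (2.067500 + 2.126875)/2 = 2.097187
  f(c_5) = f(2.097187) = 0.029465
  f(a) × f(c) < 0, new interval: [2.067500, 2.097187]
Iteration 6:
  c_6 = (2.067500 + 2.097187)/2 = 2.082344
  f(c_6) = f(2.082344) = -0.135321
  f(a) × f(c) ≥ 0, new interval: [2.082344, 2.097187]

After 6 iteration(s), the approximation is c_6 = 2.082344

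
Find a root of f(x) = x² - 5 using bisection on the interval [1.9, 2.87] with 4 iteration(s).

f(x) = x² - 5
Initial interval: [1.9, 2.87]

Iteration 1:
  c_1 = (1.900000 + 2.870000)/2 = 2.385000
  f(c_1) = f(2.385000) = 0.688225
  f(a) × f(c) < 0, new interval: [1.900000, 2.385000]
Iteration 2:
  c_2 = (1.900000 + 2.385000)/2 = 2.142500
  f(c_2) = f(2.142500) = -0.409694
  f(a) × f(c) ≥ 0, new interval: [2.142500, 2.385000]
Iteration 3:
  c_3 = (2.142500 + 2.385000)/2 = 2.263750
  f(c_3) = f(2.263750) = 0.124564
  f(a) × f(c) < 0, new interval: [2.142500, 2.263750]
Iteration 4:
  c_4 = (2.142500 + 2.263750)/2 = 2.203125
  f(c_4) = f(2.203125) = -0.146240
  f(a) × f(c) ≥ 0, new interval: [2.203125, 2.263750]

After 4 iteration(s), the approximation is c_4 = 2.203125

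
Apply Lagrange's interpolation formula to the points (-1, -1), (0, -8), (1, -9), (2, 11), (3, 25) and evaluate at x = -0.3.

Lagrange interpolation formula:
P(x) = Σ yᵢ × Lᵢ(x)
where Lᵢ(x) = Π_{j≠i} (x - xⱼ)/(xᵢ - xⱼ)

L_0(-0.3) = (-0.3 - 0)/(-1 - 0) × (-0.3 - 1)/(-1 - 1) × (-0.3 - 2)/(-1 - 2) × (-0.3 - 3)/(-1 - 3) = 0.123337
L_1(-0.3) = (-0.3 - (-1))/(0 - (-1)) × (-0.3 - 1)/(0 - 1) × (-0.3 - 2)/(0 - 2) × (-0.3 - 3)/(0 - 3) = 1.151150
L_2(-0.3) = (-0.3 - (-1))/(1 - (-1)) × (-0.3 - 0)/(1 - 0) × (-0.3 - 2)/(1 - 2) × (-0.3 - 3)/(1 - 3) = -0.398475
L_3(-0.3) = (-0.3 - (-1))/(2 - (-1)) × (-0.3 - 0)/(2 - 0) × (-0.3 - 1)/(2 - 1) × (-0.3 - 3)/(2 - 3) = 0.150150
L_4(-0.3) = (-0.3 - (-1))/(3 - (-1)) × (-0.3 - 0)/(3 - 0) × (-0.3 - 1)/(3 - 1) × (-0.3 - 2)/(3 - 2) = -0.026162

P(-0.3) = (-1)×L_0(-0.3) + (-8)×L_1(-0.3) + (-9)×L_2(-0.3) + 11×L_3(-0.3) + 25×L_4(-0.3)
P(-0.3) = -4.748675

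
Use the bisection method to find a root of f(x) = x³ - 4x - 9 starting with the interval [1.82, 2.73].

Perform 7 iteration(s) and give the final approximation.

f(x) = x³ - 4x - 9
Initial interval: [1.82, 2.73]

Iteration 1:
  c_1 = (1.820000 + 2.730000)/2 = 2.275000
  f(c_1) = f(2.275000) = -6.325453
  f(a) × f(c) ≥ 0, new interval: [2.275000, 2.730000]
Iteration 2:
  c_2 = (2.275000 + 2.730000)/2 = 2.502500
  f(c_2) = f(2.502500) = -3.338078
  f(a) × f(c) ≥ 0, new interval: [2.502500, 2.730000]
Iteration 3:
  c_3 = (2.502500 + 2.730000)/2 = 2.616250
  f(c_3) = f(2.616250) = -1.557386
  f(a) × f(c) ≥ 0, new interval: [2.616250, 2.730000]
Iteration 4:
  c_4 = (2.616250 + 2.730000)/2 = 2.673125
  f(c_4) = f(2.673125) = -0.591425
  f(a) × f(c) ≥ 0, new interval: [2.673125, 2.730000]
Iteration 5:
  c_5 = (2.673125 + 2.730000)/2 = 2.701562
  f(c_5) = f(2.701562) = -0.089058
  f(a) × f(c) ≥ 0, new interval: [2.701562, 2.730000]
Iteration 6:
  c_6 = (2.701562 + 2.730000)/2 = 2.715781
  f(c_6) = f(2.715781) = 0.167032
  f(a) × f(c) < 0, new interval: [2.701562, 2.715781]
Iteration 7:
  c_7 = (2.701562 + 2.715781)/2 = 2.708672
  f(c_7) = f(2.708672) = 0.038576
  f(a) × f(c) < 0, new interval: [2.701562, 2.708672]

After 7 iteration(s), the approximation is c_7 = 2.708672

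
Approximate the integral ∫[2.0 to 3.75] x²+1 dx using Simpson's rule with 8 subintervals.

f(x) = x²+1
a = 2.0, b = 3.75, n = 8
h = (b - a)/n = 0.218750

Simpson's rule: (h/3)[f(x₀) + 4f(x₁) + 2f(x₂) + ... + f(xₙ)]

x_0 = 2.0000, f(x_0) = 5.000000, coefficient = 1
x_1 = 2.2188, f(x_1) = 5.922852, coefficient = 4
x_2 = 2.4375, f(x_2) = 6.941406, coefficient = 2
x_3 = 2.6562, f(x_3) = 8.055664, coefficient = 4
x_4 = 2.8750, f(x_4) = 9.265625, coefficient = 2
x_5 = 3.0938, f(x_5) = 10.571289, coefficient = 4
x_6 = 3.3125, f(x_6) = 11.972656, coefficient = 2
x_7 = 3.5312, f(x_7) = 13.469727, coefficient = 4
x_8 = 3.7500, f(x_8) = 15.062500, coefficient = 1

I ≈ (0.218750/3) × 228.500000 = 16.661458
Exact value: 16.661458
Error: 0.000000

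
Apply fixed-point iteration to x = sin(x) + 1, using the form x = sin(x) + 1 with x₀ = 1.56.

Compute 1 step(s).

Equation: x = sin(x) + 1
Fixed-point form: x = sin(x) + 1
x₀ = 1.56

x_1 = g(1.560000) = 1.999942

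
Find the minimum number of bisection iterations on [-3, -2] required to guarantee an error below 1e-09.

We need (b-a)/2^n ≤ 1e-09
(-2 - (-3))/2^n ≤ 1e-09
1/2^n ≤ 1e-09
2^n ≥ 1000000000
n ≥ log₂(1000000000) = 29.90
n ≥ 30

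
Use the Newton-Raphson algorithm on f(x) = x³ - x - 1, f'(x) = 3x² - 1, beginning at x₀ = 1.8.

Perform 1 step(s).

f(x) = x³ - x - 1
f'(x) = 3x² - 1
x₀ = 1.8

Newton-Raphson formula: x_{n+1} = x_n - f(x_n)/f'(x_n)

Iteration 1:
  f(1.800000) = 3.032000
  f'(1.800000) = 8.720000
  x_1 = 1.800000 - 3.032000/8.720000 = 1.452294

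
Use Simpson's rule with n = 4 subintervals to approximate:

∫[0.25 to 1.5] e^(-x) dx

f(x) = e^(-x)
a = 0.25, b = 1.5, n = 4
h = (b - a)/n = 0.312500

Simpson's rule: (h/3)[f(x₀) + 4f(x₁) + 2f(x₂) + ... + f(xₙ)]

x_0 = 0.2500, f(x_0) = 0.778801, coefficient = 1
x_1 = 0.5625, f(x_1) = 0.569783, coefficient = 4
x_2 = 0.8750, f(x_2) = 0.416862, coefficient = 2
x_3 = 1.1875, f(x_3) = 0.304983, coefficient = 4
x_4 = 1.5000, f(x_4) = 0.223130, coefficient = 1

I ≈ (0.312500/3) × 5.334717 = 0.555700
Exact value: 0.555671
Error: 0.000029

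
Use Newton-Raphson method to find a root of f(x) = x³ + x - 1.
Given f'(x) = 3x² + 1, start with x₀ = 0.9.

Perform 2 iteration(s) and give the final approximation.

f(x) = x³ + x - 1
f'(x) = 3x² + 1
x₀ = 0.9

Newton-Raphson formula: x_{n+1} = x_n - f(x_n)/f'(x_n)

Iteration 1:
  f(0.900000) = 0.629000
  f'(0.900000) = 3.430000
  x_1 = 0.900000 - 0.629000/3.430000 = 0.716618
Iteration 2:
  f(0.716618) = 0.084631
  f'(0.716618) = 2.540624
  x_2 = 0.716618 - 0.084631/2.540624 = 0.683307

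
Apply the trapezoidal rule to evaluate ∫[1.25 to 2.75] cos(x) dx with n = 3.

f(x) = cos(x)
a = 1.25, b = 2.75, n = 3
h = (b - a)/n = 0.500000

Trapezoidal rule: (h/2)[f(x₀) + 2f(x₁) + 2f(x₂) + ... + f(xₙ)]

x_0 = 1.2500, f(x_0) = 0.315322, coefficient = 1
x_1 = 1.7500, f(x_1) = -0.178246, coefficient = 2
x_2 = 2.2500, f(x_2) = -0.628174, coefficient = 2
x_3 = 2.7500, f(x_3) = -0.924302, coefficient = 1

I ≈ (0.500000/2) × -2.221819 = -0.555455
Exact value: -0.567324
Error: 0.011869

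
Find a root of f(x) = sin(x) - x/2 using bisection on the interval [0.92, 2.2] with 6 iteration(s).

f(x) = sin(x) - x/2
Initial interval: [0.92, 2.2]

Iteration 1:
  c_1 = (0.920000 + 2.200000)/2 = 1.560000
  f(c_1) = f(1.560000) = 0.219942
  f(a) × f(c) ≥ 0, new interval: [1.560000, 2.200000]
Iteration 2:
  c_2 = (1.560000 + 2.200000)/2 = 1.880000
  f(c_2) = f(1.880000) = 0.012576
  f(a) × f(c) ≥ 0, new interval: [1.880000, 2.200000]
Iteration 3:
  c_3 = (1.880000 + 2.200000)/2 = 2.040000
  f(c_3) = f(2.040000) = -0.128071
  f(a) × f(c) < 0, new interval: [1.880000, 2.040000]
Iteration 4:
  c_4 = (1.880000 + 2.040000)/2 = 1.960000
  f(c_4) = f(1.960000) = -0.054788
  f(a) × f(c) < 0, new interval: [1.880000, 1.960000]
Iteration 5:
  c_5 = (1.880000 + 1.960000)/2 = 1.920000
  f(c_5) = f(1.920000) = -0.020355
  f(a) × f(c) < 0, new interval: [1.880000, 1.920000]
Iteration 6:
  c_6 = (1.880000 + 1.920000)/2 = 1.900000
  f(c_6) = f(1.900000) = -0.003700
  f(a) × f(c) < 0, new interval: [1.880000, 1.900000]

After 6 iteration(s), the approximation is c_6 = 1.900000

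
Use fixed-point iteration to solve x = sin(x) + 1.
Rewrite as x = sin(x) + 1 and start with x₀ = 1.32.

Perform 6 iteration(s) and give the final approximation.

Equation: x = sin(x) + 1
Fixed-point form: x = sin(x) + 1
x₀ = 1.32

x_1 = g(1.320000) = 1.968715
x_2 = g(1.968715) = 1.921869
x_3 = g(1.921869) = 1.939004
x_4 = g(1.939004) = 1.932974
x_5 = g(1.932974) = 1.935127
x_6 = g(1.935127) = 1.934362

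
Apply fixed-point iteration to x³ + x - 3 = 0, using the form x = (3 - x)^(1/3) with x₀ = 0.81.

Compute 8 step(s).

Equation: x³ + x - 3 = 0
Fixed-point form: x = (3 - x)^(1/3)
x₀ = 0.81

x_1 = g(0.810000) = 1.298618
x_2 = g(1.298618) = 1.193807
x_3 = g(1.193807) = 1.217834
x_4 = g(1.217834) = 1.212410
x_5 = g(1.212410) = 1.213638
x_6 = g(1.213638) = 1.213360
x_7 = g(1.213360) = 1.213423
x_8 = g(1.213423) = 1.213409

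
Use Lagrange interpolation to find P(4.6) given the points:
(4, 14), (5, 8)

Lagrange interpolation formula:
P(x) = Σ yᵢ × Lᵢ(x)
where Lᵢ(x) = Π_{j≠i} (x - xⱼ)/(xᵢ - xⱼ)

L_0(4.6) = (4.6 - 5)/(4 - 5) = 0.400000
L_1(4.6) = (4.6 - 4)/(5 - 4) = 0.600000

P(4.6) = 14×L_0(4.6) + 8×L_1(4.6)
P(4.6) = 10.400000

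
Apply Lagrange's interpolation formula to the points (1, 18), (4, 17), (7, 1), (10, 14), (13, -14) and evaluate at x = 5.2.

Lagrange interpolation formula:
P(x) = Σ yᵢ × Lᵢ(x)
where Lᵢ(x) = Π_{j≠i} (x - xⱼ)/(xᵢ - xⱼ)

L_0(5.2) = (5.2 - 4)/(1 - 4) × (5.2 - 7)/(1 - 7) × (5.2 - 10)/(1 - 10) × (5.2 - 13)/(1 - 13) = -0.041600
L_1(5.2) = (5.2 - 1)/(4 - 1) × (5.2 - 7)/(4 - 7) × (5.2 - 10)/(4 - 10) × (5.2 - 13)/(4 - 13) = 0.582400
L_2(5.2) = (5.2 - 1)/(7 - 1) × (5.2 - 4)/(7 - 4) × (5.2 - 10)/(7 - 10) × (5.2 - 13)/(7 - 13) = 0.582400
L_3(5.2) = (5.2 - 1)/(10 - 1) × (5.2 - 4)/(10 - 4) × (5.2 - 7)/(10 - 7) × (5.2 - 13)/(10 - 13) = -0.145600
L_4(5.2) = (5.2 - 1)/(13 - 1) × (5.2 - 4)/(13 - 4) × (5.2 - 7)/(13 - 7) × (5.2 - 10)/(13 - 10) = 0.022400

P(5.2) = 18×L_0(5.2) + 17×L_1(5.2) + 1×L_2(5.2) + 14×L_3(5.2) + (-14)×L_4(5.2)
P(5.2) = 7.382400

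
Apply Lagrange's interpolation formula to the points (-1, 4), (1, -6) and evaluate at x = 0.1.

Lagrange interpolation formula:
P(x) = Σ yᵢ × Lᵢ(x)
where Lᵢ(x) = Π_{j≠i} (x - xⱼ)/(xᵢ - xⱼ)

L_0(0.1) = (0.1 - 1)/(-1 - 1) = 0.450000
L_1(0.1) = (0.1 - (-1))/(1 - (-1)) = 0.550000

P(0.1) = 4×L_0(0.1) + (-6)×L_1(0.1)
P(0.1) = -1.500000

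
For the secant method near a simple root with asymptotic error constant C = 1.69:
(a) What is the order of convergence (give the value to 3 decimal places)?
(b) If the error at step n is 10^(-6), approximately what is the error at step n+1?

(a) Secant method has superlinear convergence with order φ = (1+√5)/2 ≈ 1.618.
    This means |e_{n+1}| ≈ C|e_n|^1.618.

(b) With |e_n| = 10^(-6) and C = 1.69:
    |e_{n+1}| ≈ 1.69 × (10^(-6))^1.618 = 1.69 × 10^(-9.71)

(a) ≈ 1.618 (golden ratio); (b) |e_{n+1}| ≈ 3.309e-10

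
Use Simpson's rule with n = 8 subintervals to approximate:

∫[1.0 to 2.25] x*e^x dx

f(x) = x*e^x
a = 1.0, b = 2.25, n = 8
h = (b - a)/n = 0.156250

Simpson's rule: (h/3)[f(x₀) + 4f(x₁) + 2f(x₂) + ... + f(xₙ)]

x_0 = 1.0000, f(x_0) = 2.718282, coefficient = 1
x_1 = 1.1562, f(x_1) = 3.674555, coefficient = 4
x_2 = 1.3125, f(x_2) = 4.876529, coefficient = 2
x_3 = 1.4688, f(x_3) = 6.379959, coefficient = 4
x_4 = 1.6250, f(x_4) = 8.252431, coefficient = 2
x_5 = 1.7812, f(x_5) = 10.575768, coefficient = 4
x_6 = 1.9375, f(x_6) = 13.448916, coefficient = 2
x_7 = 2.0938, f(x_7) = 16.991390, coefficient = 4
x_8 = 2.2500, f(x_8) = 21.347406, coefficient = 1

I ≈ (0.156250/3) × 227.708126 = 11.859798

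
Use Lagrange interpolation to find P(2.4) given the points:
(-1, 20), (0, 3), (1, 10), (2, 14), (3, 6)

Lagrange interpolation formula:
P(x) = Σ yᵢ × Lᵢ(x)
where Lᵢ(x) = Π_{j≠i} (x - xⱼ)/(xᵢ - xⱼ)

L_0(2.4) = (2.4 - 0)/(-1 - 0) × (2.4 - 1)/(-1 - 1) × (2.4 - 2)/(-1 - 2) × (2.4 - 3)/(-1 - 3) = -0.033600
L_1(2.4) = (2.4 - (-1))/(0 - (-1)) × (2.4 - 1)/(0 - 1) × (2.4 - 2)/(0 - 2) × (2.4 - 3)/(0 - 3) = 0.190400
L_2(2.4) = (2.4 - (-1))/(1 - (-1)) × (2.4 - 0)/(1 - 0) × (2.4 - 2)/(1 - 2) × (2.4 - 3)/(1 - 3) = -0.489600
L_3(2.4) = (2.4 - (-1))/(2 - (-1)) × (2.4 - 0)/(2 - 0) × (2.4 - 1)/(2 - 1) × (2.4 - 3)/(2 - 3) = 1.142400
L_4(2.4) = (2.4 - (-1))/(3 - (-1)) × (2.4 - 0)/(3 - 0) × (2.4 - 1)/(3 - 1) × (2.4 - 2)/(3 - 2) = 0.190400

P(2.4) = 20×L_0(2.4) + 3×L_1(2.4) + 10×L_2(2.4) + 14×L_3(2.4) + 6×L_4(2.4)
P(2.4) = 12.139200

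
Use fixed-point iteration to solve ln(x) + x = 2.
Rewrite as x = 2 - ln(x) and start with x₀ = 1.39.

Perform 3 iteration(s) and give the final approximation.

Equation: ln(x) + x = 2
Fixed-point form: x = 2 - ln(x)
x₀ = 1.39

x_1 = g(1.390000) = 1.670696
x_2 = g(1.670696) = 1.486760
x_3 = g(1.486760) = 1.603401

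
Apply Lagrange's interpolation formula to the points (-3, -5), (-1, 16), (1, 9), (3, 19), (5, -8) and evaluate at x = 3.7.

Lagrange interpolation formula:
P(x) = Σ yᵢ × Lᵢ(x)
where Lᵢ(x) = Π_{j≠i} (x - xⱼ)/(xᵢ - xⱼ)

L_0(3.7) = (3.7 - (-1))/(-3 - (-1)) × (3.7 - 1)/(-3 - 1) × (3.7 - 3)/(-3 - 3) × (3.7 - 5)/(-3 - 5) = -0.030073
L_1(3.7) = (3.7 - (-3))/(-1 - (-3)) × (3.7 - 1)/(-1 - 1) × (3.7 - 3)/(-1 - 3) × (3.7 - 5)/(-1 - 5) = 0.171478
L_2(3.7) = (3.7 - (-3))/(1 - (-3)) × (3.7 - (-1))/(1 - (-1)) × (3.7 - 3)/(1 - 3) × (3.7 - 5)/(1 - 5) = -0.447748
L_3(3.7) = (3.7 - (-3))/(3 - (-3)) × (3.7 - (-1))/(3 - (-1)) × (3.7 - 1)/(3 - 1) × (3.7 - 5)/(3 - 5) = 1.151353
L_4(3.7) = (3.7 - (-3))/(5 - (-3)) × (3.7 - (-1))/(5 - (-1)) × (3.7 - 1)/(5 - 1) × (3.7 - 3)/(5 - 3) = 0.154990

P(3.7) = (-5)×L_0(3.7) + 16×L_1(3.7) + 9×L_2(3.7) + 19×L_3(3.7) + (-8)×L_4(3.7)
P(3.7) = 19.500068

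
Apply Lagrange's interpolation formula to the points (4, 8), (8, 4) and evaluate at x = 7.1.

Lagrange interpolation formula:
P(x) = Σ yᵢ × Lᵢ(x)
where Lᵢ(x) = Π_{j≠i} (x - xⱼ)/(xᵢ - xⱼ)

L_0(7.1) = (7.1 - 8)/(4 - 8) = 0.225000
L_1(7.1) = (7.1 - 4)/(8 - 4) = 0.775000

P(7.1) = 8×L_0(7.1) + 4×L_1(7.1)
P(7.1) = 4.900000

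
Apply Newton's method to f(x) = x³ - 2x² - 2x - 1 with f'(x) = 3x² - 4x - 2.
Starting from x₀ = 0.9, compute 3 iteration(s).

f(x) = x³ - 2x² - 2x - 1
f'(x) = 3x² - 4x - 2
x₀ = 0.9

Newton-Raphson formula: x_{n+1} = x_n - f(x_n)/f'(x_n)

Iteration 1:
  f(0.900000) = -3.691000
  f'(0.900000) = -3.170000
  x_1 = 0.900000 - (-3.691000)/(-3.170000) = -0.264353
Iteration 2:
  f(-0.264353) = -0.629532
  f'(-0.264353) = -0.732939
  x_2 = -0.264353 - (-0.629532)/(-0.732939) = -1.123269
Iteration 3:
  f(-1.123269) = -2.694193
  f'(-1.123269) = 6.278274
  x_3 = -1.123269 - (-2.694193)/6.278274 = -0.694139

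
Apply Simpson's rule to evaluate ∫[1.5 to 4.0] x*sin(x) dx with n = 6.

f(x) = x*sin(x)
a = 1.5, b = 4.0, n = 6
h = (b - a)/n = 0.416667

Simpson's rule: (h/3)[f(x₀) + 4f(x₁) + 2f(x₂) + ... + f(xₙ)]

x_0 = 1.5000, f(x_0) = 1.496242, coefficient = 1
x_1 = 1.9167, f(x_1) = 1.803163, coefficient = 4
x_2 = 2.3333, f(x_2) = 1.687200, coefficient = 2
x_3 = 2.7500, f(x_3) = 1.049568, coefficient = 4
x_4 = 3.1667, f(x_4) = -0.079393, coefficient = 2
x_5 = 3.5833, f(x_5) = -1.531924, coefficient = 4
x_6 = 4.0000, f(x_6) = -3.027210, coefficient = 1

I ≈ (0.416667/3) × 6.967875 = 0.967760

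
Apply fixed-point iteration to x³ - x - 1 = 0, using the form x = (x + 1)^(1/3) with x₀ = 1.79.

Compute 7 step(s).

Equation: x³ - x - 1 = 0
Fixed-point form: x = (x + 1)^(1/3)
x₀ = 1.79

x_1 = g(1.790000) = 1.407780
x_2 = g(1.407780) = 1.340311
x_3 = g(1.340311) = 1.327673
x_4 = g(1.327673) = 1.325279
x_5 = g(1.325279) = 1.324825
x_6 = g(1.324825) = 1.324738
x_7 = g(1.324738) = 1.324722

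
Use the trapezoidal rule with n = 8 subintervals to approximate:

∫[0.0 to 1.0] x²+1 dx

f(x) = x²+1
a = 0.0, b = 1.0, n = 8
h = (b - a)/n = 0.125000

Trapezoidal rule: (h/2)[f(x₀) + 2f(x₁) + 2f(x₂) + ... + f(xₙ)]

x_0 = 0.0000, f(x_0) = 1.000000, coefficient = 1
x_1 = 0.1250, f(x_1) = 1.015625, coefficient = 2
x_2 = 0.2500, f(x_2) = 1.062500, coefficient = 2
x_3 = 0.3750, f(x_3) = 1.140625, coefficient = 2
x_4 = 0.5000, f(x_4) = 1.250000, coefficient = 2
x_5 = 0.6250, f(x_5) = 1.390625, coefficient = 2
x_6 = 0.7500, f(x_6) = 1.562500, coefficient = 2
x_7 = 0.8750, f(x_7) = 1.765625, coefficient = 2
x_8 = 1.0000, f(x_8) = 2.000000, coefficient = 1

I ≈ (0.125000/2) × 21.375000 = 1.335938
Exact value: 1.333333
Error: 0.002604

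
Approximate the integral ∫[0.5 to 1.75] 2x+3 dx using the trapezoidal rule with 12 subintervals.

f(x) = 2x+3
a = 0.5, b = 1.75, n = 12
h = (b - a)/n = 0.104167

Trapezoidal rule: (h/2)[f(x₀) + 2f(x₁) + 2f(x₂) + ... + f(xₙ)]

x_0 = 0.5000, f(x_0) = 4.000000, coefficient = 1
x_1 = 0.6042, f(x_1) = 4.208333, coefficient = 2
x_2 = 0.7083, f(x_2) = 4.416667, coefficient = 2
x_3 = 0.8125, f(x_3) = 4.625000, coefficient = 2
x_4 = 0.9167, f(x_4) = 4.833333, coefficient = 2
x_5 = 1.0208, f(x_5) = 5.041667, coefficient = 2
x_6 = 1.1250, f(x_6) = 5.250000, coefficient = 2
x_7 = 1.2292, f(x_7) = 5.458333, coefficient = 2
x_8 = 1.3333, f(x_8) = 5.666667, coefficient = 2
x_9 = 1.4375, f(x_9) = 5.875000, coefficient = 2
x_10 = 1.5417, f(x_10) = 6.083333, coefficient = 2
x_11 = 1.6458, f(x_11) = 6.291667, coefficient = 2
x_12 = 1.7500, f(x_12) = 6.500000, coefficient = 1

I ≈ (0.104167/2) × 126.000000 = 6.562500
Exact value: 6.562500
Error: 0.000000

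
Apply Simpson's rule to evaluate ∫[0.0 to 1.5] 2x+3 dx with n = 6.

f(x) = 2x+3
a = 0.0, b = 1.5, n = 6
h = (b - a)/n = 0.250000

Simpson's rule: (h/3)[f(x₀) + 4f(x₁) + 2f(x₂) + ... + f(xₙ)]

x_0 = 0.0000, f(x_0) = 3.000000, coefficient = 1
x_1 = 0.2500, f(x_1) = 3.500000, coefficient = 4
x_2 = 0.5000, f(x_2) = 4.000000, coefficient = 2
x_3 = 0.7500, f(x_3) = 4.500000, coefficient = 4
x_4 = 1.0000, f(x_4) = 5.000000, coefficient = 2
x_5 = 1.2500, f(x_5) = 5.500000, coefficient = 4
x_6 = 1.5000, f(x_6) = 6.000000, coefficient = 1

I ≈ (0.250000/3) × 81.000000 = 6.750000
Exact value: 6.750000
Error: 0.000000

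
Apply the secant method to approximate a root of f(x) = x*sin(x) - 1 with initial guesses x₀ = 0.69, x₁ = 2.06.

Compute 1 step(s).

f(x) = x*sin(x) - 1
x₀ = 0.69, x₁ = 2.06

Secant formula: x_{n+1} = x_n - f(x_n)(x_n - x_{n-1})/(f(x_n) - f(x_{n-1}))

Iteration 1:
  f(0.690000) = -0.560789
  f(2.060000) = 0.818377
  x_2 = 2.060000 - 0.818377×(2.060000 - 0.690000)/(0.818377 - (-0.560789))
       = 1.247062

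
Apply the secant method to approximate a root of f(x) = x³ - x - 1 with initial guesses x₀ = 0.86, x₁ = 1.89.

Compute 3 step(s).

f(x) = x³ - x - 1
x₀ = 0.86, x₁ = 1.89

Secant formula: x_{n+1} = x_n - f(x_n)(x_n - x_{n-1})/(f(x_n) - f(x_{n-1}))

Iteration 1:
  f(0.860000) = -1.223944
  f(1.890000) = 3.861269
  x_2 = 1.890000 - 3.861269×(1.890000 - 0.860000)/(3.861269 - (-1.223944))
       = 1.107907
Iteration 2:
  f(1.890000) = 3.861269
  f(1.107907) = -0.747997
  x_3 = 1.107907 - (-0.747997)×(1.107907 - 1.890000)/(-0.747997 - 3.861269)
       = 1.234826
Iteration 3:
  f(1.107907) = -0.747997
  f(1.234826) = -0.351968
  x_4 = 1.234826 - (-0.351968)×(1.234826 - 1.107907)/(-0.351968 - (-0.747997))
       = 1.347625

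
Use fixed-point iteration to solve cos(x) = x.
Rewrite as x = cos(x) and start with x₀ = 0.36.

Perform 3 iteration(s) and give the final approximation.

Equation: cos(x) = x
Fixed-point form: x = cos(x)
x₀ = 0.36

x_1 = g(0.360000) = 0.935897
x_2 = g(0.935897) = 0.593097
x_3 = g(0.593097) = 0.829214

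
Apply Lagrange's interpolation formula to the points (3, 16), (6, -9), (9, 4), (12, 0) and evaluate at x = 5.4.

Lagrange interpolation formula:
P(x) = Σ yᵢ × Lᵢ(x)
where Lᵢ(x) = Π_{j≠i} (x - xⱼ)/(xᵢ - xⱼ)

L_0(5.4) = (5.4 - 6)/(3 - 6) × (5.4 - 9)/(3 - 9) × (5.4 - 12)/(3 - 12) = 0.088000
L_1(5.4) = (5.4 - 3)/(6 - 3) × (5.4 - 9)/(6 - 9) × (5.4 - 12)/(6 - 12) = 1.056000
L_2(5.4) = (5.4 - 3)/(9 - 3) × (5.4 - 6)/(9 - 6) × (5.4 - 12)/(9 - 12) = -0.176000
L_3(5.4) = (5.4 - 3)/(12 - 3) × (5.4 - 6)/(12 - 6) × (5.4 - 9)/(12 - 9) = 0.032000

P(5.4) = 16×L_0(5.4) + (-9)×L_1(5.4) + 4×L_2(5.4) + 0×L_3(5.4)
P(5.4) = -8.800000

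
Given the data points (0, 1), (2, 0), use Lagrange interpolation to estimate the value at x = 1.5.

Lagrange interpolation formula:
P(x) = Σ yᵢ × Lᵢ(x)
where Lᵢ(x) = Π_{j≠i} (x - xⱼ)/(xᵢ - xⱼ)

L_0(1.5) = (1.5 - 2)/(0 - 2) = 0.250000
L_1(1.5) = (1.5 - 0)/(2 - 0) = 0.750000

P(1.5) = 1×L_0(1.5) + 0×L_1(1.5)
P(1.5) = 0.250000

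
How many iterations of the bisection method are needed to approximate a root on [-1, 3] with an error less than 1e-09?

We need (b-a)/2^n ≤ 1e-09
(3 - (-1))/2^n ≤ 1e-09
4/2^n ≤ 1e-09
2^n ≥ 4000000000
n ≥ log₂(4000000000) = 31.90
n ≥ 32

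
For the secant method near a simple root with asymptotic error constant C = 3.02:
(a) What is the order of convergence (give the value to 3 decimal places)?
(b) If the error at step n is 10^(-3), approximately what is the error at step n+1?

(a) Secant method has superlinear convergence with order φ = (1+√5)/2 ≈ 1.618.
    This means |e_{n+1}| ≈ C|e_n|^1.618.

(b) With |e_n| = 10^(-3) and C = 3.02:
    |e_{n+1}| ≈ 3.02 × (10^(-3))^1.618 = 3.02 × 10^(-4.85)

(a) ≈ 1.618 (golden ratio); (b) |e_{n+1}| ≈ 4.226e-05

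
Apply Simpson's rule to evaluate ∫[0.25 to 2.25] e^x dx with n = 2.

f(x) = e^x
a = 0.25, b = 2.25, n = 2
h = (b - a)/n = 1.000000

Simpson's rule: (h/3)[f(x₀) + 4f(x₁) + 2f(x₂) + ... + f(xₙ)]

x_0 = 0.2500, f(x_0) = 1.284025, coefficient = 1
x_1 = 1.2500, f(x_1) = 3.490343, coefficient = 4
x_2 = 2.2500, f(x_2) = 9.487736, coefficient = 1

I ≈ (1.000000/3) × 24.733133 = 8.244378
Exact value: 8.203710
Error: 0.040667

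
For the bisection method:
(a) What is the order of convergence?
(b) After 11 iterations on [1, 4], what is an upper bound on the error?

(a) Bisection has linear (order 1) convergence; the error is halved each step.

(b) Error bound = (b-a)/2^n = (4 - 1)/2^{11}
    = 3/2^{11}

(a) 1 (linear); (b) error ≤ 1.46e-03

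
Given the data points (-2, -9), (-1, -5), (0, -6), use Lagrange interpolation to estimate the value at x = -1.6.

Lagrange interpolation formula:
P(x) = Σ yᵢ × Lᵢ(x)
where Lᵢ(x) = Π_{j≠i} (x - xⱼ)/(xᵢ - xⱼ)

L_0(-1.6) = (-1.6 - (-1))/(-2 - (-1)) × (-1.6 - 0)/(-2 - 0) = 0.480000
L_1(-1.6) = (-1.6 - (-2))/(-1 - (-2)) × (-1.6 - 0)/(-1 - 0) = 0.640000
L_2(-1.6) = (-1.6 - (-2))/(0 - (-2)) × (-1.6 - (-1))/(0 - (-1)) = -0.120000

P(-1.6) = (-9)×L_0(-1.6) + (-5)×L_1(-1.6) + (-6)×L_2(-1.6)
P(-1.6) = -6.800000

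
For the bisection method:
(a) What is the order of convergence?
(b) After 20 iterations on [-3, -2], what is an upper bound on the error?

(a) Bisection has linear (order 1) convergence; the error is halved each step.

(b) Error bound = (b-a)/2^n = (-2 - (-3))/2^{20}
    = 1/2^{20}

(a) 1 (linear); (b) error ≤ 9.54e-07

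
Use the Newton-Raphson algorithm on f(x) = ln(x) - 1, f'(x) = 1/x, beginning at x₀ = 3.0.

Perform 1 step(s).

f(x) = ln(x) - 1
f'(x) = 1/x
x₀ = 3.0

Newton-Raphson formula: x_{n+1} = x_n - f(x_n)/f'(x_n)

Iteration 1:
  f(3.000000) = 0.098612
  f'(3.000000) = 0.333333
  x_1 = 3.000000 - 0.098612/0.333333 = 2.704163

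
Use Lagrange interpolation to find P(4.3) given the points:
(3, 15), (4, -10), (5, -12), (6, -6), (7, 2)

Lagrange interpolation formula:
P(x) = Σ yᵢ × Lᵢ(x)
where Lᵢ(x) = Π_{j≠i} (x - xⱼ)/(xᵢ - xⱼ)

L_0(4.3) = (4.3 - 4)/(3 - 4) × (4.3 - 5)/(3 - 5) × (4.3 - 6)/(3 - 6) × (4.3 - 7)/(3 - 7) = -0.040162
L_1(4.3) = (4.3 - 3)/(4 - 3) × (4.3 - 5)/(4 - 5) × (4.3 - 6)/(4 - 6) × (4.3 - 7)/(4 - 7) = 0.696150
L_2(4.3) = (4.3 - 3)/(5 - 3) × (4.3 - 4)/(5 - 4) × (4.3 - 6)/(5 - 6) × (4.3 - 7)/(5 - 7) = 0.447525
L_3(4.3) = (4.3 - 3)/(6 - 3) × (4.3 - 4)/(6 - 4) × (4.3 - 5)/(6 - 5) × (4.3 - 7)/(6 - 7) = -0.122850
L_4(4.3) = (4.3 - 3)/(7 - 3) × (4.3 - 4)/(7 - 4) × (4.3 - 5)/(7 - 5) × (4.3 - 6)/(7 - 6) = 0.019337

P(4.3) = 15×L_0(4.3) + (-10)×L_1(4.3) + (-12)×L_2(4.3) + (-6)×L_3(4.3) + 2×L_4(4.3)
P(4.3) = -12.158462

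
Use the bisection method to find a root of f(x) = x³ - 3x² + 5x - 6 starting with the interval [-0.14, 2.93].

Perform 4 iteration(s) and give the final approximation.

f(x) = x³ - 3x² + 5x - 6
Initial interval: [-0.14, 2.93]

Iteration 1:
  c_1 = (-0.140000 + 2.930000)/2 = 1.395000
  f(c_1) = f(1.395000) = -2.148370
  f(a) × f(c) ≥ 0, new interval: [1.395000, 2.930000]
Iteration 2:
  c_2 = (1.395000 + 2.930000)/2 = 2.162500
  f(c_2) = f(2.162500) = 0.896010
  f(a) × f(c) < 0, new interval: [1.395000, 2.162500]
Iteration 3:
  c_3 = (1.395000 + 2.162500)/2 = 1.778750
  f(c_3) = f(1.778750) = -0.970226
  f(a) × f(c) ≥ 0, new interval: [1.778750, 2.162500]
Iteration 4:
  c_4 = (1.778750 + 2.162500)/2 = 1.970625
  f(c_4) = f(1.970625) = -0.144312
  f(a) × f(c) ≥ 0, new interval: [1.970625, 2.162500]

After 4 iteration(s), the approximation is c_4 = 1.970625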